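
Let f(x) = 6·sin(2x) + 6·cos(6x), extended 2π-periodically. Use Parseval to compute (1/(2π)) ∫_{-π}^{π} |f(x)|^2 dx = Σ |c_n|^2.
Σ |c_n|^2 = 36

Expand |f|^2 and use orthogonality of {sin(nx), cos(mx)} on [-π, π]:
  ∫_{-π}^{π} sin(nx)^2 dx = π, ∫ cos(mx)^2 dx = π, and cross terms integrate to 0.
So ∫_{-π}^{π} f(x)^2 dx = 6^2 · π + 6^2 · π = (36 + 36)π.
Divide by 2π: (36 + 36)/2 = 36.
By Parseval, this equals Σ |c_n|^2.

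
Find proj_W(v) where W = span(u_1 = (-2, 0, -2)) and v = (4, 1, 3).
proj_W(v) = (7/2, 0, 7/2)

Set up U = [u_1 | ... | u_1] ∈ R^(3×1). The projector onto W = col(U) is P = U (U^T U)^(-1) U^T.
Compute U^T U =
  [8],
and U^T v = (-14).
Solve U^T U · c = U^T v for the coefficients: c = (-7/4). The projection is proj_W(v) = U c.
Check: (v - proj_W(v)) · u_1 = 0  (should be 0).
Result: proj_W(v) = (7/2, 0, 7/2).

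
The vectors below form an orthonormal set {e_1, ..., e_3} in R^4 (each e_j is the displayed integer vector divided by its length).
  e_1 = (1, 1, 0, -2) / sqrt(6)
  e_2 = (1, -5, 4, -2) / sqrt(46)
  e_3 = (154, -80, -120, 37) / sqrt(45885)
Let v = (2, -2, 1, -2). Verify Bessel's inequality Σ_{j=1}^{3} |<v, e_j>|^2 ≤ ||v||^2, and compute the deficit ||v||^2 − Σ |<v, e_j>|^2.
Σ |<v, e_j>|^2 = 8644/665; ||v||^2 = 13; deficit = 1/665

Write each e_j = u_j / sqrt(<u_j, u_j>) where u_j is the displayed integer vector. Then <v, e_j> = <v, u_j> / sqrt(<u_j, u_j>), so |<v, e_j>|^2 = <v, u_j>^2 / <u_j, u_j>.
Coefficients: <v, e_1> = 4/sqrt(6), <v, e_2> = 20/sqrt(46), <v, e_3> = 274/sqrt(45885).
Square and sum: Σ |<v, e_j>|^2 = 8644/665.
Compute ||v||^2 = v·v = 13.
Deficit = 13 − 8644/665 = 1/665 ≥ 0, confirming Bessel's inequality. (The deficit equals ||v − Σ <v,e_j> e_j||^2, the squared distance from v to span{e_j}.)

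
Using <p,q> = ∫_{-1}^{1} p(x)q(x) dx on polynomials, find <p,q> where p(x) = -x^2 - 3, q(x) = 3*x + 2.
<p,q> = -40/3

Expand the product: p(x)·q(x) = -3*x^3 - 2*x^2 - 9*x - 6.
∫_{-1}^{1} of each monomial x^k gives [2/(k+1) if k even, 0 if k odd]. Integrating term-by-term (or equivalently evaluating the antiderivative F(x) = -3*x^4/4 - 2*x^3/3 - 9*x^2/2 - 6*x at the endpoints):
  F(1) − F(−1) = -143/12 − (17/12) = -40/3.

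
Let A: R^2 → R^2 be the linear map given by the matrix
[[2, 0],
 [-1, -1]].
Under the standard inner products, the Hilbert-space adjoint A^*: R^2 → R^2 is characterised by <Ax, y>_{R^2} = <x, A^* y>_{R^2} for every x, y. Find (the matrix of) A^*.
A^* = A^T =
[[2, -1],
 [0, -1]]

For real matrices with standard dot products, the defining identity <Ax, y> = <x, A^* y> gives (Ax)^T y = x^T (A^*) y, i.e. x^T A^T y = x^T (A^*) y. Since this holds for all x, y, we must have A^* = A^T. Therefore
A^* =
[[2, -1],
 [0, -1]].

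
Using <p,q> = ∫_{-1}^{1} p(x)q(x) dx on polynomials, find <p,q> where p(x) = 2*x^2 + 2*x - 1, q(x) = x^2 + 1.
<p,q> = -8/15

Expand the product: p(x)·q(x) = 2*x^4 + 2*x^3 + x^2 + 2*x - 1.
∫_{-1}^{1} of each monomial x^k gives [2/(k+1) if k even, 0 if k odd]. Integrating term-by-term (or equivalently evaluating the antiderivative F(x) = 2*x^5/5 + x^4/2 + x^3/3 + x^2 - x at the endpoints):
  F(1) − F(−1) = 37/30 − (53/30) = -8/15.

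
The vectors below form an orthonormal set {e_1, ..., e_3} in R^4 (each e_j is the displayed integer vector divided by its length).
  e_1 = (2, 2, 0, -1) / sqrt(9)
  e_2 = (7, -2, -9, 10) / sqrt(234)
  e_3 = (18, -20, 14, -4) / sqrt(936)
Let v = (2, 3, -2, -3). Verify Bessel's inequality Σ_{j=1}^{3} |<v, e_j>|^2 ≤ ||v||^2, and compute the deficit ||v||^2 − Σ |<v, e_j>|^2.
Σ |<v, e_j>|^2 = 185/9; ||v||^2 = 26; deficit = 49/9

Write each e_j = u_j / sqrt(<u_j, u_j>) where u_j is the displayed integer vector. Then <v, e_j> = <v, u_j> / sqrt(<u_j, u_j>), so |<v, e_j>|^2 = <v, u_j>^2 / <u_j, u_j>.
Coefficients: <v, e_1> = 13/sqrt(9), <v, e_2> = -4/sqrt(234), <v, e_3> = -40/sqrt(936).
Square and sum: Σ |<v, e_j>|^2 = 185/9.
Compute ||v||^2 = v·v = 26.
Deficit = 26 − 185/9 = 49/9 ≥ 0, confirming Bessel's inequality. (The deficit equals ||v − Σ <v,e_j> e_j||^2, the squared distance from v to span{e_j}.)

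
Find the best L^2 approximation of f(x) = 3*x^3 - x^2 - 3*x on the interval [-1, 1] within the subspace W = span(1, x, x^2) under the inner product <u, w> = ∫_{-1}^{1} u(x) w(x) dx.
g(x) = -x^2 - 6*x/5

The best approximation g ∈ W is the orthogonal projection of f onto W. Writing g = a_0 + a_1 x + a_2 x^2, the coefficients solve the normal equations G · a = b where
  G_{ij} = <φ_i, φ_j> and b_i = <f, φ_i>, with φ_0 = 1, φ_1 = x, φ_2 = x^2.
G =
  [2, 0, 2/3]
  [0, 2/3, 0]
  [2/3, 0, 2/5],
b = (-2/3, -4/5, -2/5).
Solving gives a_0 = 0, a_1 = -6/5, a_2 = -1, so
  g(x) = -x^2 - 6*x/5.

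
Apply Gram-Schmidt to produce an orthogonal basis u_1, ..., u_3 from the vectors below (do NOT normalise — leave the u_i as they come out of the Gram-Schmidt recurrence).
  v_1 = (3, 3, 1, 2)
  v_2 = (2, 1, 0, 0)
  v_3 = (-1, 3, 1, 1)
Orthogonal basis:
  u_1 = (3, 3, 1, 2)
  u_2 = (19/23, -4/23, -9/23, -18/23)
  u_3 = (-13/17, 26/17, -1/17, -19/17)

Apply the Gram-Schmidt recurrence
  u_1 = v_1
  u_i = v_i − Σ_{j<i} ((v_i · u_j) / (u_j · u_j)) · u_j.

Step by step this gives:
  u_1 = (3, 3, 1, 2)
  u_2 = (19/23, -4/23, -9/23, -18/23)
  u_3 = (-13/17, 26/17, -1/17, -19/17)

Orthogonality check:
  u_2 · u_1 = 0 (should be 0)
  u_3 · u_1 = 0 (should be 0)
  u_3 · u_2 = 0 (should be 0)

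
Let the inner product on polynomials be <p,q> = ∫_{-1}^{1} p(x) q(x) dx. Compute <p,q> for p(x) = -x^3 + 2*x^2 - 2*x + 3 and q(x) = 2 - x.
<p,q> = 82/5

Expand the product: p(x)·q(x) = x^4 - 4*x^3 + 6*x^2 - 7*x + 6.
∫_{-1}^{1} of each monomial x^k gives [2/(k+1) if k even, 0 if k odd]. Integrating term-by-term (or equivalently evaluating the antiderivative F(x) = x^5/5 - x^4 + 2*x^3 - 7*x^2/2 + 6*x at the endpoints):
  F(1) − F(−1) = 37/10 − (-127/10) = 82/5.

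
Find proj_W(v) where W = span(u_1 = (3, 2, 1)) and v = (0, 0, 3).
proj_W(v) = (9/14, 3/7, 3/14)

Set up U = [u_1 | ... | u_1] ∈ R^(3×1). The projector onto W = col(U) is P = U (U^T U)^(-1) U^T.
Compute U^T U =
  [14],
and U^T v = (3).
Solve U^T U · c = U^T v for the coefficients: c = (3/14). The projection is proj_W(v) = U c.
Check: (v - proj_W(v)) · u_1 = 0  (should be 0).
Result: proj_W(v) = (9/14, 3/7, 3/14).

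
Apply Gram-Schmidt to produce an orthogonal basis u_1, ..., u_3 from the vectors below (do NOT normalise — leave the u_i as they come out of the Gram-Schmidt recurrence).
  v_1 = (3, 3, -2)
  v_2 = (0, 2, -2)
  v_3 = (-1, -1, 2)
Orthogonal basis:
  u_1 = (3, 3, -2)
  u_2 = (-15/11, 7/11, -12/11)
  u_3 = (-4/19, 12/19, 12/19)

Apply the Gram-Schmidt recurrence
  u_1 = v_1
  u_i = v_i − Σ_{j<i} ((v_i · u_j) / (u_j · u_j)) · u_j.

Step by step this gives:
  u_1 = (3, 3, -2)
  u_2 = (-15/11, 7/11, -12/11)
  u_3 = (-4/19, 12/19, 12/19)

Orthogonality check:
  u_2 · u_1 = 0 (should be 0)
  u_3 · u_1 = 0 (should be 0)
  u_3 · u_2 = 0 (should be 0)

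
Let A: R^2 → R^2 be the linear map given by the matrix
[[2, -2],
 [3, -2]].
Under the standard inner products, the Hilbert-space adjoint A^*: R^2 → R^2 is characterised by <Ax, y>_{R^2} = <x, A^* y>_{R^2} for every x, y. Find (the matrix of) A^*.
A^* = A^T =
[[2, 3],
 [-2, -2]]

For real matrices with standard dot products, the defining identity <Ax, y> = <x, A^* y> gives (Ax)^T y = x^T (A^*) y, i.e. x^T A^T y = x^T (A^*) y. Since this holds for all x, y, we must have A^* = A^T. Therefore
A^* =
[[2, 3],
 [-2, -2]].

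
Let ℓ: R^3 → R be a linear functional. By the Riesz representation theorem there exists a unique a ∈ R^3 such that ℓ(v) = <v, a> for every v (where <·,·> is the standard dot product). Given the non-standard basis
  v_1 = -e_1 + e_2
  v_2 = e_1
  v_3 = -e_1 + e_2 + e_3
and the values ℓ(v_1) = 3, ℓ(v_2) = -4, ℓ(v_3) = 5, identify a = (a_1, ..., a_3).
a = (-4, -1, 2)

Write a = (a_1, ..., a_3) in the standard basis. For each basis vector v_i, ℓ(v_i) = <v_i, a> is a linear equation in the a_j's. Collect the n equations into a matrix system V a = ℓ, where row i of V is v_i (expressed in the standard basis). Since V is invertible (lower-triangular with 1s on the diagonal, up to permutation), solve by back-substitution:
  V =
[[-1, 1, 0],
 [1, 0, 0],
 [-1, 1, 1]]
  V a = (3, -4, 5)
Solving gives a = (-4, -1, 2).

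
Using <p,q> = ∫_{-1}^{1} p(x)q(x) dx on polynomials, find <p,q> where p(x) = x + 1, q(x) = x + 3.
<p,q> = 20/3

Expand the product: p(x)·q(x) = x^2 + 4*x + 3.
∫_{-1}^{1} of each monomial x^k gives [2/(k+1) if k even, 0 if k odd]. Integrating term-by-term (or equivalently evaluating the antiderivative F(x) = x^3/3 + 2*x^2 + 3*x at the endpoints):
  F(1) − F(−1) = 16/3 − (-4/3) = 20/3.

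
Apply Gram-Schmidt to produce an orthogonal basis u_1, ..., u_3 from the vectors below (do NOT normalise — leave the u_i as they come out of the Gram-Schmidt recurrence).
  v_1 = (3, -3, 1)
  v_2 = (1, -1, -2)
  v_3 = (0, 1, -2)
Orthogonal basis:
  u_1 = (3, -3, 1)
  u_2 = (7/19, -7/19, -42/19)
  u_3 = (1/2, 1/2, 0)

Apply the Gram-Schmidt recurrence
  u_1 = v_1
  u_i = v_i − Σ_{j<i} ((v_i · u_j) / (u_j · u_j)) · u_j.

Step by step this gives:
  u_1 = (3, -3, 1)
  u_2 = (7/19, -7/19, -42/19)
  u_3 = (1/2, 1/2, 0)

Orthogonality check:
  u_2 · u_1 = 0 (should be 0)
  u_3 · u_1 = 0 (should be 0)
  u_3 · u_2 = 0 (should be 0)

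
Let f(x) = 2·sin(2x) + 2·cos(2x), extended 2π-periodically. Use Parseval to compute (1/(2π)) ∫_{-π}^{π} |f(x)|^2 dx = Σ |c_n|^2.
Σ |c_n|^2 = 4

Expand |f|^2 and use orthogonality of {sin(nx), cos(mx)} on [-π, π]:
  ∫_{-π}^{π} sin(nx)^2 dx = π, ∫ cos(mx)^2 dx = π, and cross terms integrate to 0.
So ∫_{-π}^{π} f(x)^2 dx = 2^2 · π + 2^2 · π = (4 + 4)π.
Divide by 2π: (4 + 4)/2 = 4.
By Parseval, this equals Σ |c_n|^2.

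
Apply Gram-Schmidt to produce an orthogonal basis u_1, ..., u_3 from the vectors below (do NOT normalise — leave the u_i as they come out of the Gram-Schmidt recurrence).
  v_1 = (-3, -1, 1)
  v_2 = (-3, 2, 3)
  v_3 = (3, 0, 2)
Orthogonal basis:
  u_1 = (-3, -1, 1)
  u_2 = (-3/11, 32/11, 23/11)
  u_3 = (165/142, -99/71, 297/142)

Apply the Gram-Schmidt recurrence
  u_1 = v_1
  u_i = v_i − Σ_{j<i} ((v_i · u_j) / (u_j · u_j)) · u_j.

Step by step this gives:
  u_1 = (-3, -1, 1)
  u_2 = (-3/11, 32/11, 23/11)
  u_3 = (165/142, -99/71, 297/142)

Orthogonality check:
  u_2 · u_1 = 0 (should be 0)
  u_3 · u_1 = 0 (should be 0)
  u_3 · u_2 = 0 (should be 0)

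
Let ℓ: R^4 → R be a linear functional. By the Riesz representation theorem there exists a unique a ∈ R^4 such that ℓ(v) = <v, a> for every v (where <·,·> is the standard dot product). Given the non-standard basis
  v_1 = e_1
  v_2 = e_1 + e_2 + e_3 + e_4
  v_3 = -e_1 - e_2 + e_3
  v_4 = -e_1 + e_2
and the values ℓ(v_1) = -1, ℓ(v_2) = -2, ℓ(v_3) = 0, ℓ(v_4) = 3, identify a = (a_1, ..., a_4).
a = (-1, 2, 1, -4)

Write a = (a_1, ..., a_4) in the standard basis. For each basis vector v_i, ℓ(v_i) = <v_i, a> is a linear equation in the a_j's. Collect the n equations into a matrix system V a = ℓ, where row i of V is v_i (expressed in the standard basis). Since V is invertible (lower-triangular with 1s on the diagonal, up to permutation), solve by back-substitution:
  V =
[[1, 0, 0, 0],
 [1, 1, 1, 1],
 [-1, -1, 1, 0],
 [-1, 1, 0, 0]]
  V a = (-1, -2, 0, 3)
Solving gives a = (-1, 2, 1, -4).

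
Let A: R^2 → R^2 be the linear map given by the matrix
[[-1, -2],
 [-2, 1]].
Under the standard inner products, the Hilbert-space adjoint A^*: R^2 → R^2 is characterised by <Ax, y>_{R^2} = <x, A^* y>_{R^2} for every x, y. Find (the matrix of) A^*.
A^* = A^T =
[[-1, -2],
 [-2, 1]]

For real matrices with standard dot products, the defining identity <Ax, y> = <x, A^* y> gives (Ax)^T y = x^T (A^*) y, i.e. x^T A^T y = x^T (A^*) y. Since this holds for all x, y, we must have A^* = A^T. Therefore
A^* =
[[-1, -2],
 [-2, 1]].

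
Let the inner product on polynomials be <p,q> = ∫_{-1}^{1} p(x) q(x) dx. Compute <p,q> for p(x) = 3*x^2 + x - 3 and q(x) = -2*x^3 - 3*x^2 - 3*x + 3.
<p,q> = -62/5

Expand the product: p(x)·q(x) = -6*x^5 - 11*x^4 - 6*x^3 + 15*x^2 + 12*x - 9.
∫_{-1}^{1} of each monomial x^k gives [2/(k+1) if k even, 0 if k odd]. Integrating term-by-term (or equivalently evaluating the antiderivative F(x) = -x^6 - 11*x^5/5 - 3*x^4/2 + 5*x^3 + 6*x^2 - 9*x at the endpoints):
  F(1) − F(−1) = -27/10 − (97/10) = -62/5.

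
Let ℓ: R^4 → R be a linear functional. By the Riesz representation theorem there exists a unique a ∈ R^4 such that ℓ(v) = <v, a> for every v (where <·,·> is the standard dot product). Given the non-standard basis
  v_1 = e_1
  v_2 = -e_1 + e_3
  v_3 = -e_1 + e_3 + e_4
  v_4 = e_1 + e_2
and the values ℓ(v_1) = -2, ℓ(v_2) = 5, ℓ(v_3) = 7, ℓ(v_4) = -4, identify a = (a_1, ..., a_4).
a = (-2, -2, 3, 2)

Write a = (a_1, ..., a_4) in the standard basis. For each basis vector v_i, ℓ(v_i) = <v_i, a> is a linear equation in the a_j's. Collect the n equations into a matrix system V a = ℓ, where row i of V is v_i (expressed in the standard basis). Since V is invertible (lower-triangular with 1s on the diagonal, up to permutation), solve by back-substitution:
  V =
[[1, 0, 0, 0],
 [-1, 0, 1, 0],
 [-1, 0, 1, 1],
 [1, 1, 0, 0]]
  V a = (-2, 5, 7, -4)
Solving gives a = (-2, -2, 3, 2).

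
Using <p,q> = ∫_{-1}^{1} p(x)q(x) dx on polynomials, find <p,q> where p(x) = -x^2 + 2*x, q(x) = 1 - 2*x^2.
<p,q> = 2/15

Expand the product: p(x)·q(x) = 2*x^4 - 4*x^3 - x^2 + 2*x.
∫_{-1}^{1} of each monomial x^k gives [2/(k+1) if k even, 0 if k odd]. Integrating term-by-term (or equivalently evaluating the antiderivative F(x) = 2*x^5/5 - x^4 - x^3/3 + x^2 at the endpoints):
  F(1) − F(−1) = 1/15 − (-1/15) = 2/15.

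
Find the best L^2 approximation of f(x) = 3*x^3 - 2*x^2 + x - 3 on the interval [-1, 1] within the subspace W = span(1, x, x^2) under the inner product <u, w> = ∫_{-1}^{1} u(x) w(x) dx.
g(x) = -2*x^2 + 14*x/5 - 3

The best approximation g ∈ W is the orthogonal projection of f onto W. Writing g = a_0 + a_1 x + a_2 x^2, the coefficients solve the normal equations G · a = b where
  G_{ij} = <φ_i, φ_j> and b_i = <f, φ_i>, with φ_0 = 1, φ_1 = x, φ_2 = x^2.
G =
  [2, 0, 2/3]
  [0, 2/3, 0]
  [2/3, 0, 2/5],
b = (-22/3, 28/15, -14/5).
Solving gives a_0 = -3, a_1 = 14/5, a_2 = -2, so
  g(x) = -2*x^2 + 14*x/5 - 3.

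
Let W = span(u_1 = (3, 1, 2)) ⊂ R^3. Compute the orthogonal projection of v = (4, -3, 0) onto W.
proj_W(v) = (27/14, 9/14, 9/7)

Set up U = [u_1 | ... | u_1] ∈ R^(3×1). The projector onto W = col(U) is P = U (U^T U)^(-1) U^T.
Compute U^T U =
  [14],
and U^T v = (9).
Solve U^T U · c = U^T v for the coefficients: c = (9/14). The projection is proj_W(v) = U c.
Check: (v - proj_W(v)) · u_1 = 0  (should be 0).
Result: proj_W(v) = (27/14, 9/14, 9/7).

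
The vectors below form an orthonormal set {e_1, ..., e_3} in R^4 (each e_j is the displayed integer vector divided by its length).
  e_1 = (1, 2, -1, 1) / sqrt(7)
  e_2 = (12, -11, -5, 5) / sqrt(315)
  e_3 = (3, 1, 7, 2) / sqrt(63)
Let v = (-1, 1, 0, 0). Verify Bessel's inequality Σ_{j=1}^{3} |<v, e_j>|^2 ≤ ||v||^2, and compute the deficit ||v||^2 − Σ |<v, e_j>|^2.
Σ |<v, e_j>|^2 = 66/35; ||v||^2 = 2; deficit = 4/35

Write each e_j = u_j / sqrt(<u_j, u_j>) where u_j is the displayed integer vector. Then <v, e_j> = <v, u_j> / sqrt(<u_j, u_j>), so |<v, e_j>|^2 = <v, u_j>^2 / <u_j, u_j>.
Coefficients: <v, e_1> = 1/sqrt(7), <v, e_2> = -23/sqrt(315), <v, e_3> = -2/sqrt(63).
Square and sum: Σ |<v, e_j>|^2 = 66/35.
Compute ||v||^2 = v·v = 2.
Deficit = 2 − 66/35 = 4/35 ≥ 0, confirming Bessel's inequality. (The deficit equals ||v − Σ <v,e_j> e_j||^2, the squared distance from v to span{e_j}.)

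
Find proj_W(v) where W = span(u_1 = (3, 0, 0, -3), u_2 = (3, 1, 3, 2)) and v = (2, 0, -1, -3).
proj_W(v) = (17/9, -11/45, -11/15, -28/9)

Set up U = [u_1 | ... | u_2] ∈ R^(4×2). The projector onto W = col(U) is P = U (U^T U)^(-1) U^T.
Compute U^T U =
  [18, 3]
  [3, 23],
and U^T v = (15, -3).
Solve U^T U · c = U^T v for the coefficients: c = (118/135, -11/45). The projection is proj_W(v) = U c.
Check: (v - proj_W(v)) · u_1 = 0  (should be 0).
Check: (v - proj_W(v)) · u_2 = 0  (should be 0).
Result: proj_W(v) = (17/9, -11/45, -11/15, -28/9).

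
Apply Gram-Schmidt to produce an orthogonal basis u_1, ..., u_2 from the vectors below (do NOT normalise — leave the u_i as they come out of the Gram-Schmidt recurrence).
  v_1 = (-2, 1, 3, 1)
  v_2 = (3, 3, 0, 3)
Orthogonal basis:
  u_1 = (-2, 1, 3, 1)
  u_2 = (3, 3, 0, 3)

Apply the Gram-Schmidt recurrence
  u_1 = v_1
  u_i = v_i − Σ_{j<i} ((v_i · u_j) / (u_j · u_j)) · u_j.

Step by step this gives:
  u_1 = (-2, 1, 3, 1)
  u_2 = (3, 3, 0, 3)

Orthogonality check:
  u_2 · u_1 = 0 (should be 0)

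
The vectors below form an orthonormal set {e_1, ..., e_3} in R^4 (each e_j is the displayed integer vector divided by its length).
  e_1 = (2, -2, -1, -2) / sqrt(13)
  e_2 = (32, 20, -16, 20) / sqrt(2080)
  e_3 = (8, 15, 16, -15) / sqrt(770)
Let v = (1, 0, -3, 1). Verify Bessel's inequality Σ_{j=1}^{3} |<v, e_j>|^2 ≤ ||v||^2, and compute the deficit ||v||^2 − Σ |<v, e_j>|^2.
Σ |<v, e_j>|^2 = 66/7; ||v||^2 = 11; deficit = 11/7

Write each e_j = u_j / sqrt(<u_j, u_j>) where u_j is the displayed integer vector. Then <v, e_j> = <v, u_j> / sqrt(<u_j, u_j>), so |<v, e_j>|^2 = <v, u_j>^2 / <u_j, u_j>.
Coefficients: <v, e_1> = 3/sqrt(13), <v, e_2> = 100/sqrt(2080), <v, e_3> = -55/sqrt(770).
Square and sum: Σ |<v, e_j>|^2 = 66/7.
Compute ||v||^2 = v·v = 11.
Deficit = 11 − 66/7 = 11/7 ≥ 0, confirming Bessel's inequality. (The deficit equals ||v − Σ <v,e_j> e_j||^2, the squared distance from v to span{e_j}.)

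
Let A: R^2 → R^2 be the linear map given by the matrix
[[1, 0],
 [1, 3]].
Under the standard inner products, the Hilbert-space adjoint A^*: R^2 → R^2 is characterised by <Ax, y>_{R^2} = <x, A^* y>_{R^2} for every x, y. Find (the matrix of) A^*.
A^* = A^T =
[[1, 1],
 [0, 3]]

For real matrices with standard dot products, the defining identity <Ax, y> = <x, A^* y> gives (Ax)^T y = x^T (A^*) y, i.e. x^T A^T y = x^T (A^*) y. Since this holds for all x, y, we must have A^* = A^T. Therefore
A^* =
[[1, 1],
 [0, 3]].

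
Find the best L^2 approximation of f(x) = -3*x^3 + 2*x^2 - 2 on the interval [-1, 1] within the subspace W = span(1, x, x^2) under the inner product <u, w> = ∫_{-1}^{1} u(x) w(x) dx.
g(x) = 2*x^2 - 9*x/5 - 2

The best approximation g ∈ W is the orthogonal projection of f onto W. Writing g = a_0 + a_1 x + a_2 x^2, the coefficients solve the normal equations G · a = b where
  G_{ij} = <φ_i, φ_j> and b_i = <f, φ_i>, with φ_0 = 1, φ_1 = x, φ_2 = x^2.
G =
  [2, 0, 2/3]
  [0, 2/3, 0]
  [2/3, 0, 2/5],
b = (-8/3, -6/5, -8/15).
Solving gives a_0 = -2, a_1 = -9/5, a_2 = 2, so
  g(x) = 2*x^2 - 9*x/5 - 2.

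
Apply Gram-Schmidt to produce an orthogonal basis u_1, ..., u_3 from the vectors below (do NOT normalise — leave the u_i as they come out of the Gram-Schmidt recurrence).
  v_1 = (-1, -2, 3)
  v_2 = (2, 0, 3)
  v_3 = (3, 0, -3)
Orthogonal basis:
  u_1 = (-1, -2, 3)
  u_2 = (5/2, 1, 3/2)
  u_3 = (180/133, -270/133, -120/133)

Apply the Gram-Schmidt recurrence
  u_1 = v_1
  u_i = v_i − Σ_{j<i} ((v_i · u_j) / (u_j · u_j)) · u_j.

Step by step this gives:
  u_1 = (-1, -2, 3)
  u_2 = (5/2, 1, 3/2)
  u_3 = (180/133, -270/133, -120/133)

Orthogonality check:
  u_2 · u_1 = 0 (should be 0)
  u_3 · u_1 = 0 (should be 0)
  u_3 · u_2 = 0 (should be 0)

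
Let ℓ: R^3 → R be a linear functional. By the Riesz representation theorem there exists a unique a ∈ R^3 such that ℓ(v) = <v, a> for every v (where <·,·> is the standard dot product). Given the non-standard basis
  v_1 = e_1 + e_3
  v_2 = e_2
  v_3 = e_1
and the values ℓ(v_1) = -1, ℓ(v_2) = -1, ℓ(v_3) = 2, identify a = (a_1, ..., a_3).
a = (2, -1, -3)

Write a = (a_1, ..., a_3) in the standard basis. For each basis vector v_i, ℓ(v_i) = <v_i, a> is a linear equation in the a_j's. Collect the n equations into a matrix system V a = ℓ, where row i of V is v_i (expressed in the standard basis). Since V is invertible (lower-triangular with 1s on the diagonal, up to permutation), solve by back-substitution:
  V =
[[1, 0, 1],
 [0, 1, 0],
 [1, 0, 0]]
  V a = (-1, -1, 2)
Solving gives a = (2, -1, -3).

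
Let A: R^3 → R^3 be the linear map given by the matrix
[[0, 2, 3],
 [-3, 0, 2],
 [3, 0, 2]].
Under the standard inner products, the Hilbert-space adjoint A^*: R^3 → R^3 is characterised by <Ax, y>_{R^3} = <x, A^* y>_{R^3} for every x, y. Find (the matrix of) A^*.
A^* = A^T =
[[0, -3, 3],
 [2, 0, 0],
 [3, 2, 2]]

For real matrices with standard dot products, the defining identity <Ax, y> = <x, A^* y> gives (Ax)^T y = x^T (A^*) y, i.e. x^T A^T y = x^T (A^*) y. Since this holds for all x, y, we must have A^* = A^T. Therefore
A^* =
[[0, -3, 3],
 [2, 0, 0],
 [3, 2, 2]].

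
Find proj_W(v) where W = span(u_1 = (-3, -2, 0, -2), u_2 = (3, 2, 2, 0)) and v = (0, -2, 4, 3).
proj_W(v) = (3/5, 2/5, 7/10, -3/10)

Set up U = [u_1 | ... | u_2] ∈ R^(4×2). The projector onto W = col(U) is P = U (U^T U)^(-1) U^T.
Compute U^T U =
  [17, -13]
  [-13, 17],
and U^T v = (-2, 4).
Solve U^T U · c = U^T v for the coefficients: c = (3/20, 7/20). The projection is proj_W(v) = U c.
Check: (v - proj_W(v)) · u_1 = 0  (should be 0).
Check: (v - proj_W(v)) · u_2 = 0  (should be 0).
Result: proj_W(v) = (3/5, 2/5, 7/10, -3/10).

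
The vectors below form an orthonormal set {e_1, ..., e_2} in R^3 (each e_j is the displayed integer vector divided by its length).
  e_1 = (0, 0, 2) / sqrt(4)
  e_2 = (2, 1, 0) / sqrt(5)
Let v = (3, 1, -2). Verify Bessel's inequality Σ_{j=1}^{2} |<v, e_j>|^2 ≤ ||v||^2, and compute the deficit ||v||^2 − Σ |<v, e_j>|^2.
Σ |<v, e_j>|^2 = 69/5; ||v||^2 = 14; deficit = 1/5

Write each e_j = u_j / sqrt(<u_j, u_j>) where u_j is the displayed integer vector. Then <v, e_j> = <v, u_j> / sqrt(<u_j, u_j>), so |<v, e_j>|^2 = <v, u_j>^2 / <u_j, u_j>.
Coefficients: <v, e_1> = -4/sqrt(4), <v, e_2> = 7/sqrt(5).
Square and sum: Σ |<v, e_j>|^2 = 69/5.
Compute ||v||^2 = v·v = 14.
Deficit = 14 − 69/5 = 1/5 ≥ 0, confirming Bessel's inequality. (The deficit equals ||v − Σ <v,e_j> e_j||^2, the squared distance from v to span{e_j}.)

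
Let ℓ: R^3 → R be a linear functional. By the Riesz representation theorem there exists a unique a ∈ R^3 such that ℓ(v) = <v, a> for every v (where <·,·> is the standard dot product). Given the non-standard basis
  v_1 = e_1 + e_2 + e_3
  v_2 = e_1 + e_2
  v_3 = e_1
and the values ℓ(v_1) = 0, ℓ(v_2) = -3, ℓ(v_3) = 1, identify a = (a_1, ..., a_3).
a = (1, -4, 3)

Write a = (a_1, ..., a_3) in the standard basis. For each basis vector v_i, ℓ(v_i) = <v_i, a> is a linear equation in the a_j's. Collect the n equations into a matrix system V a = ℓ, where row i of V is v_i (expressed in the standard basis). Since V is invertible (lower-triangular with 1s on the diagonal, up to permutation), solve by back-substitution:
  V =
[[1, 1, 1],
 [1, 1, 0],
 [1, 0, 0]]
  V a = (0, -3, 1)
Solving gives a = (1, -4, 3).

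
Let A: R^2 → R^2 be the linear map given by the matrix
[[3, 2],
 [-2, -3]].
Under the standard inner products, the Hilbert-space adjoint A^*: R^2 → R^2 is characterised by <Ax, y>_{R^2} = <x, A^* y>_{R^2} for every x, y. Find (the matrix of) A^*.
A^* = A^T =
[[3, -2],
 [2, -3]]

For real matrices with standard dot products, the defining identity <Ax, y> = <x, A^* y> gives (Ax)^T y = x^T (A^*) y, i.e. x^T A^T y = x^T (A^*) y. Since this holds for all x, y, we must have A^* = A^T. Therefore
A^* =
[[3, -2],
 [2, -3]].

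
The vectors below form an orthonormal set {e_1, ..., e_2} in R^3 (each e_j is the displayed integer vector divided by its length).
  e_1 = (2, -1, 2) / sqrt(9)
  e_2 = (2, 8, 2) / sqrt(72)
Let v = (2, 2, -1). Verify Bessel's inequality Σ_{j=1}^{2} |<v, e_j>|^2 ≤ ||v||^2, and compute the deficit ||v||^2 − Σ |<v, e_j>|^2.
Σ |<v, e_j>|^2 = 9/2; ||v||^2 = 9; deficit = 9/2

Write each e_j = u_j / sqrt(<u_j, u_j>) where u_j is the displayed integer vector. Then <v, e_j> = <v, u_j> / sqrt(<u_j, u_j>), so |<v, e_j>|^2 = <v, u_j>^2 / <u_j, u_j>.
Coefficients: <v, e_1> = 0/sqrt(9), <v, e_2> = 18/sqrt(72).
Square and sum: Σ |<v, e_j>|^2 = 9/2.
Compute ||v||^2 = v·v = 9.
Deficit = 9 − 9/2 = 9/2 ≥ 0, confirming Bessel's inequality. (The deficit equals ||v − Σ <v,e_j> e_j||^2, the squared distance from v to span{e_j}.)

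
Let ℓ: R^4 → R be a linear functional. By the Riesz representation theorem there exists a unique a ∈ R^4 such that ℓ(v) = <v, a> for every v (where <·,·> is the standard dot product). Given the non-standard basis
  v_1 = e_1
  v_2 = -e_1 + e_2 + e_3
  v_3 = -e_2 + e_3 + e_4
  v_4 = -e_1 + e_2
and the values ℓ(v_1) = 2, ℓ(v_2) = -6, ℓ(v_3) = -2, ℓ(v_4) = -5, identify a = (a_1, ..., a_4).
a = (2, -3, -1, -4)

Write a = (a_1, ..., a_4) in the standard basis. For each basis vector v_i, ℓ(v_i) = <v_i, a> is a linear equation in the a_j's. Collect the n equations into a matrix system V a = ℓ, where row i of V is v_i (expressed in the standard basis). Since V is invertible (lower-triangular with 1s on the diagonal, up to permutation), solve by back-substitution:
  V =
[[1, 0, 0, 0],
 [-1, 1, 1, 0],
 [0, -1, 1, 1],
 [-1, 1, 0, 0]]
  V a = (2, -6, -2, -5)
Solving gives a = (2, -3, -1, -4).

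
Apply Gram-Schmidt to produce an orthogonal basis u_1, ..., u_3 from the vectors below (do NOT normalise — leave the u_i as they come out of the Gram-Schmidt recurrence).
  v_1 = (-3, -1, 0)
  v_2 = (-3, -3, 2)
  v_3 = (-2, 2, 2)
Orthogonal basis:
  u_1 = (-3, -1, 0)
  u_2 = (3/5, -9/5, 2)
  u_3 = (-14/19, 42/19, 42/19)

Apply the Gram-Schmidt recurrence
  u_1 = v_1
  u_i = v_i − Σ_{j<i} ((v_i · u_j) / (u_j · u_j)) · u_j.

Step by step this gives:
  u_1 = (-3, -1, 0)
  u_2 = (3/5, -9/5, 2)
  u_3 = (-14/19, 42/19, 42/19)

Orthogonality check:
  u_2 · u_1 = 0 (should be 0)
  u_3 · u_1 = 0 (should be 0)
  u_3 · u_2 = 0 (should be 0)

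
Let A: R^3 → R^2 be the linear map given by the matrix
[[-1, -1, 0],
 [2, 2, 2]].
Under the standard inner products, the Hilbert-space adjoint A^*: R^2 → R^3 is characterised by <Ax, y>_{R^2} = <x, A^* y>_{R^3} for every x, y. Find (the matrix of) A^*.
A^* = A^T =
[[-1, 2],
 [-1, 2],
 [0, 2]]

For real matrices with standard dot products, the defining identity <Ax, y> = <x, A^* y> gives (Ax)^T y = x^T (A^*) y, i.e. x^T A^T y = x^T (A^*) y. Since this holds for all x, y, we must have A^* = A^T. Therefore
A^* =
[[-1, 2],
 [-1, 2],
 [0, 2]].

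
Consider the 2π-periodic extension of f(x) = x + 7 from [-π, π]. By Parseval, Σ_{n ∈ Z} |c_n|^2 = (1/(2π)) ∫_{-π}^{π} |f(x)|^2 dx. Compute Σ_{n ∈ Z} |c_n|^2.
Σ |c_n|^2 = π^2/3 + 49

Expand and integrate term by term over [-π, π]:
  ∫ (x)^2 dx = 1·(2π^3/3); ∫ 2·1·(7)·x dx = 0 (odd integrand); ∫ 7^2 dx = 49·2π.
So (1/(2π)) ∫_{-π}^{π} (x + 7)^2 dx = 1π^2/3 + 49 = π^2/3 + 49.
Parseval ⇒ Σ |c_n|^2 = π^2/3 + 49.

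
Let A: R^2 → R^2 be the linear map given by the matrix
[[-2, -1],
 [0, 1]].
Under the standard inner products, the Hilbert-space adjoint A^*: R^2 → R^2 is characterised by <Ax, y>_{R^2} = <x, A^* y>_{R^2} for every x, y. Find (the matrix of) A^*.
A^* = A^T =
[[-2, 0],
 [-1, 1]]

For real matrices with standard dot products, the defining identity <Ax, y> = <x, A^* y> gives (Ax)^T y = x^T (A^*) y, i.e. x^T A^T y = x^T (A^*) y. Since this holds for all x, y, we must have A^* = A^T. Therefore
A^* =
[[-2, 0],
 [-1, 1]].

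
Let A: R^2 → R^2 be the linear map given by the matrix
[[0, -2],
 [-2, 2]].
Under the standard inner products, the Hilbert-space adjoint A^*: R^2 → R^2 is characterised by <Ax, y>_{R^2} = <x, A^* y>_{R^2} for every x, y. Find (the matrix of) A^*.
A^* = A^T =
[[0, -2],
 [-2, 2]]

For real matrices with standard dot products, the defining identity <Ax, y> = <x, A^* y> gives (Ax)^T y = x^T (A^*) y, i.e. x^T A^T y = x^T (A^*) y. Since this holds for all x, y, we must have A^* = A^T. Therefore
A^* =
[[0, -2],
 [-2, 2]].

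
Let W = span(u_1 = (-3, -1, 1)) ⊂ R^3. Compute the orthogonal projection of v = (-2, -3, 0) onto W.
proj_W(v) = (-27/11, -9/11, 9/11)

Set up U = [u_1 | ... | u_1] ∈ R^(3×1). The projector onto W = col(U) is P = U (U^T U)^(-1) U^T.
Compute U^T U =
  [11],
and U^T v = (9).
Solve U^T U · c = U^T v for the coefficients: c = (9/11). The projection is proj_W(v) = U c.
Check: (v - proj_W(v)) · u_1 = 0  (should be 0).
Result: proj_W(v) = (-27/11, -9/11, 9/11).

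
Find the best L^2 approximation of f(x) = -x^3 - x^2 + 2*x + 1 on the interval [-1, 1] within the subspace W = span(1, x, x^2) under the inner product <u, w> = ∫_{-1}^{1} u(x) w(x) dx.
g(x) = -x^2 + 7*x/5 + 1

The best approximation g ∈ W is the orthogonal projection of f onto W. Writing g = a_0 + a_1 x + a_2 x^2, the coefficients solve the normal equations G · a = b where
  G_{ij} = <φ_i, φ_j> and b_i = <f, φ_i>, with φ_0 = 1, φ_1 = x, φ_2 = x^2.
G =
  [2, 0, 2/3]
  [0, 2/3, 0]
  [2/3, 0, 2/5],
b = (4/3, 14/15, 4/15).
Solving gives a_0 = 1, a_1 = 7/5, a_2 = -1, so
  g(x) = -x^2 + 7*x/5 + 1.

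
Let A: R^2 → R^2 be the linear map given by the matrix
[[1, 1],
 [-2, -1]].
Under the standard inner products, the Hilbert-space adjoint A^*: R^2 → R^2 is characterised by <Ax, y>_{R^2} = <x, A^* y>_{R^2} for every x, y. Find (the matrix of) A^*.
A^* = A^T =
[[1, -2],
 [1, -1]]

For real matrices with standard dot products, the defining identity <Ax, y> = <x, A^* y> gives (Ax)^T y = x^T (A^*) y, i.e. x^T A^T y = x^T (A^*) y. Since this holds for all x, y, we must have A^* = A^T. Therefore
A^* =
[[1, -2],
 [1, -1]].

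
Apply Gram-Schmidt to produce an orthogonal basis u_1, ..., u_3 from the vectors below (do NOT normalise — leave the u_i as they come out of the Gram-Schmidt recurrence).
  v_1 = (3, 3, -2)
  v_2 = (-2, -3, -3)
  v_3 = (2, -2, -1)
Orthogonal basis:
  u_1 = (3, 3, -2)
  u_2 = (-17/22, -39/22, -42/11)
  u_3 = (795/403, -53/31, 159/403)

Apply the Gram-Schmidt recurrence
  u_1 = v_1
  u_i = v_i − Σ_{j<i} ((v_i · u_j) / (u_j · u_j)) · u_j.

Step by step this gives:
  u_1 = (3, 3, -2)
  u_2 = (-17/22, -39/22, -42/11)
  u_3 = (795/403, -53/31, 159/403)

Orthogonality check:
  u_2 · u_1 = 0 (should be 0)
  u_3 · u_1 = 0 (should be 0)
  u_3 · u_2 = 0 (should be 0)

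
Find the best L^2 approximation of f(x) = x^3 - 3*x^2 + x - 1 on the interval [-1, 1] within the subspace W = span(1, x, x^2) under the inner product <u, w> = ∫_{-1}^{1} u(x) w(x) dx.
g(x) = -3*x^2 + 8*x/5 - 1

The best approximation g ∈ W is the orthogonal projection of f onto W. Writing g = a_0 + a_1 x + a_2 x^2, the coefficients solve the normal equations G · a = b where
  G_{ij} = <φ_i, φ_j> and b_i = <f, φ_i>, with φ_0 = 1, φ_1 = x, φ_2 = x^2.
G =
  [2, 0, 2/3]
  [0, 2/3, 0]
  [2/3, 0, 2/5],
b = (-4, 16/15, -28/15).
Solving gives a_0 = -1, a_1 = 8/5, a_2 = -3, so
  g(x) = -3*x^2 + 8*x/5 - 1.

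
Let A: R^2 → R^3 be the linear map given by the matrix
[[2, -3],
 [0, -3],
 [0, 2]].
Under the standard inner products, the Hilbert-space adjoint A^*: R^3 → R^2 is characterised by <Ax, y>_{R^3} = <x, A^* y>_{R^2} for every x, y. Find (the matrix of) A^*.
A^* = A^T =
[[2, 0, 0],
 [-3, -3, 2]]

For real matrices with standard dot products, the defining identity <Ax, y> = <x, A^* y> gives (Ax)^T y = x^T (A^*) y, i.e. x^T A^T y = x^T (A^*) y. Since this holds for all x, y, we must have A^* = A^T. Therefore
A^* =
[[2, 0, 0],
 [-3, -3, 2]].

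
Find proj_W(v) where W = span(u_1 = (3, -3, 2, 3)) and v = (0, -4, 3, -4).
proj_W(v) = (18/31, -18/31, 12/31, 18/31)

Set up U = [u_1 | ... | u_1] ∈ R^(4×1). The projector onto W = col(U) is P = U (U^T U)^(-1) U^T.
Compute U^T U =
  [31],
and U^T v = (6).
Solve U^T U · c = U^T v for the coefficients: c = (6/31). The projection is proj_W(v) = U c.
Check: (v - proj_W(v)) · u_1 = 0  (should be 0).
Result: proj_W(v) = (18/31, -18/31, 12/31, 18/31).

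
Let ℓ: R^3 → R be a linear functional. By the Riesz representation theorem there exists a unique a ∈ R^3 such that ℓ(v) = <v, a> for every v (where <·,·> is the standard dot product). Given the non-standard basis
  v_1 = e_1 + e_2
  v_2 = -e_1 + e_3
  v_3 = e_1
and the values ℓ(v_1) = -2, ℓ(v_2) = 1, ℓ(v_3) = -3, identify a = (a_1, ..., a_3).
a = (-3, 1, -2)

Write a = (a_1, ..., a_3) in the standard basis. For each basis vector v_i, ℓ(v_i) = <v_i, a> is a linear equation in the a_j's. Collect the n equations into a matrix system V a = ℓ, where row i of V is v_i (expressed in the standard basis). Since V is invertible (lower-triangular with 1s on the diagonal, up to permutation), solve by back-substitution:
  V =
[[1, 1, 0],
 [-1, 0, 1],
 [1, 0, 0]]
  V a = (-2, 1, -3)
Solving gives a = (-3, 1, -2).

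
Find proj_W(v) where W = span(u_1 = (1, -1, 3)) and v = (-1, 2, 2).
proj_W(v) = (3/11, -3/11, 9/11)

Set up U = [u_1 | ... | u_1] ∈ R^(3×1). The projector onto W = col(U) is P = U (U^T U)^(-1) U^T.
Compute U^T U =
  [11],
and U^T v = (3).
Solve U^T U · c = U^T v for the coefficients: c = (3/11). The projection is proj_W(v) = U c.
Check: (v - proj_W(v)) · u_1 = 0  (should be 0).
Result: proj_W(v) = (3/11, -3/11, 9/11).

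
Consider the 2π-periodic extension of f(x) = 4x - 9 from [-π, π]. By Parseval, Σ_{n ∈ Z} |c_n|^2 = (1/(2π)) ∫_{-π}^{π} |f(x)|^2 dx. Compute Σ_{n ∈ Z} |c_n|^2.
Σ |c_n|^2 = 16π^2/3 + 81

Expand and integrate term by term over [-π, π]:
  ∫ (4x)^2 dx = 16·(2π^3/3); ∫ 2·4·(-9)·x dx = 0 (odd integrand); ∫ (-9)^2 dx = 81·2π.
So (1/(2π)) ∫_{-π}^{π} (4x - 9)^2 dx = 16π^2/3 + 81 = 16π^2/3 + 81.
Parseval ⇒ Σ |c_n|^2 = 16π^2/3 + 81.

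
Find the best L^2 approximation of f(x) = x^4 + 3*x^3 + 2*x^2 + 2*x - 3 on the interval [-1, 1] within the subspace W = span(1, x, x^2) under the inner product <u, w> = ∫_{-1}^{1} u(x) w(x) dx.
g(x) = 20*x^2/7 + 19*x/5 - 108/35

The best approximation g ∈ W is the orthogonal projection of f onto W. Writing g = a_0 + a_1 x + a_2 x^2, the coefficients solve the normal equations G · a = b where
  G_{ij} = <φ_i, φ_j> and b_i = <f, φ_i>, with φ_0 = 1, φ_1 = x, φ_2 = x^2.
G =
  [2, 0, 2/3]
  [0, 2/3, 0]
  [2/3, 0, 2/5],
b = (-64/15, 38/15, -32/35).
Solving gives a_0 = -108/35, a_1 = 19/5, a_2 = 20/7, so
  g(x) = 20*x^2/7 + 19*x/5 - 108/35.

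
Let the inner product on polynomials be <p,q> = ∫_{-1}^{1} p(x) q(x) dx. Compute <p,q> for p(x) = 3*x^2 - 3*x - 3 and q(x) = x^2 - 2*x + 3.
<p,q> = -44/5

Expand the product: p(x)·q(x) = 3*x^4 - 9*x^3 + 12*x^2 - 3*x - 9.
∫_{-1}^{1} of each monomial x^k gives [2/(k+1) if k even, 0 if k odd]. Integrating term-by-term (or equivalently evaluating the antiderivative F(x) = 3*x^5/5 - 9*x^4/4 + 4*x^3 - 3*x^2/2 - 9*x at the endpoints):
  F(1) − F(−1) = -163/20 − (13/20) = -44/5.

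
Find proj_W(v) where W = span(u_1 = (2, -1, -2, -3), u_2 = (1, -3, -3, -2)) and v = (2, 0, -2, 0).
proj_W(v) = (104/125, -72/125, -24/25, -32/25)

Set up U = [u_1 | ... | u_2] ∈ R^(4×2). The projector onto W = col(U) is P = U (U^T U)^(-1) U^T.
Compute U^T U =
  [18, 17]
  [17, 23],
and U^T v = (8, 8).
Solve U^T U · c = U^T v for the coefficients: c = (48/125, 8/125). The projection is proj_W(v) = U c.
Check: (v - proj_W(v)) · u_1 = 0  (should be 0).
Check: (v - proj_W(v)) · u_2 = 0  (should be 0).
Result: proj_W(v) = (104/125, -72/125, -24/25, -32/25).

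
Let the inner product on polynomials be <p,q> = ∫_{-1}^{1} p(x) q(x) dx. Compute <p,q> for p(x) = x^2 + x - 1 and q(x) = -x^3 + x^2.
<p,q> = -2/3

Expand the product: p(x)·q(x) = -x^5 + 2*x^3 - x^2.
∫_{-1}^{1} of each monomial x^k gives [2/(k+1) if k even, 0 if k odd]. Integrating term-by-term (or equivalently evaluating the antiderivative F(x) = -x^6/6 + x^4/2 - x^3/3 at the endpoints):
  F(1) − F(−1) = 0 − (2/3) = -2/3.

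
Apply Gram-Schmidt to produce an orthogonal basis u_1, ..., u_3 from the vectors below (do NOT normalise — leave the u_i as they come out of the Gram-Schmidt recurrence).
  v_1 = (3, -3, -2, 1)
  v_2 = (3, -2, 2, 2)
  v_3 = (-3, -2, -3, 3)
Orthogonal basis:
  u_1 = (3, -3, -2, 1)
  u_2 = (30/23, -7/23, 72/23, 33/23)
  u_3 = (-468/157, -441/314, -87/157, 1137/314)

Apply the Gram-Schmidt recurrence
  u_1 = v_1
  u_i = v_i − Σ_{j<i} ((v_i · u_j) / (u_j · u_j)) · u_j.

Step by step this gives:
  u_1 = (3, -3, -2, 1)
  u_2 = (30/23, -7/23, 72/23, 33/23)
  u_3 = (-468/157, -441/314, -87/157, 1137/314)

Orthogonality check:
  u_2 · u_1 = 0 (should be 0)
  u_3 · u_1 = 0 (should be 0)
  u_3 · u_2 = 0 (should be 0)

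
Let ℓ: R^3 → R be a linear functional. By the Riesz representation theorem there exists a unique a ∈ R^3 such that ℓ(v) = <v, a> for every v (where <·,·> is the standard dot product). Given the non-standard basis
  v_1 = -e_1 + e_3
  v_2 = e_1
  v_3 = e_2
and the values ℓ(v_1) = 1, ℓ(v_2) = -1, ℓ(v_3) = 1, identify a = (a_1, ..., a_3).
a = (-1, 1, 0)

Write a = (a_1, ..., a_3) in the standard basis. For each basis vector v_i, ℓ(v_i) = <v_i, a> is a linear equation in the a_j's. Collect the n equations into a matrix system V a = ℓ, where row i of V is v_i (expressed in the standard basis). Since V is invertible (lower-triangular with 1s on the diagonal, up to permutation), solve by back-substitution:
  V =
[[-1, 0, 1],
 [1, 0, 0],
 [0, 1, 0]]
  V a = (1, -1, 1)
Solving gives a = (-1, 1, 0).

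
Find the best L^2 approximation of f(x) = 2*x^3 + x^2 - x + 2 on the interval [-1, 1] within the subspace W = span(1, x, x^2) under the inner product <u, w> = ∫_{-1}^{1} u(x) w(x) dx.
g(x) = x^2 + x/5 + 2

The best approximation g ∈ W is the orthogonal projection of f onto W. Writing g = a_0 + a_1 x + a_2 x^2, the coefficients solve the normal equations G · a = b where
  G_{ij} = <φ_i, φ_j> and b_i = <f, φ_i>, with φ_0 = 1, φ_1 = x, φ_2 = x^2.
G =
  [2, 0, 2/3]
  [0, 2/3, 0]
  [2/3, 0, 2/5],
b = (14/3, 2/15, 26/15).
Solving gives a_0 = 2, a_1 = 1/5, a_2 = 1, so
  g(x) = x^2 + x/5 + 2.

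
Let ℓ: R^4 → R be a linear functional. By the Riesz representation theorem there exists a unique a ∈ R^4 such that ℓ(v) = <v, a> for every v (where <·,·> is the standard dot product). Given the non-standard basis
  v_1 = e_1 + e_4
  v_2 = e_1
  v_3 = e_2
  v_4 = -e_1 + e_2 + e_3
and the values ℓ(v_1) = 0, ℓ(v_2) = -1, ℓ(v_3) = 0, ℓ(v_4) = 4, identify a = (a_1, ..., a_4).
a = (-1, 0, 3, 1)

Write a = (a_1, ..., a_4) in the standard basis. For each basis vector v_i, ℓ(v_i) = <v_i, a> is a linear equation in the a_j's. Collect the n equations into a matrix system V a = ℓ, where row i of V is v_i (expressed in the standard basis). Since V is invertible (lower-triangular with 1s on the diagonal, up to permutation), solve by back-substitution:
  V =
[[1, 0, 0, 1],
 [1, 0, 0, 0],
 [0, 1, 0, 0],
 [-1, 1, 1, 0]]
  V a = (0, -1, 0, 4)
Solving gives a = (-1, 0, 3, 1).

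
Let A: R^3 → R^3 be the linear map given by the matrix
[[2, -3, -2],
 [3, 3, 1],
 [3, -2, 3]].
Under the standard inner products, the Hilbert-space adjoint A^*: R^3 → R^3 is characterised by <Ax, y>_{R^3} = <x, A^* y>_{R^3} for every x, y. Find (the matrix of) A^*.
A^* = A^T =
[[2, 3, 3],
 [-3, 3, -2],
 [-2, 1, 3]]

For real matrices with standard dot products, the defining identity <Ax, y> = <x, A^* y> gives (Ax)^T y = x^T (A^*) y, i.e. x^T A^T y = x^T (A^*) y. Since this holds for all x, y, we must have A^* = A^T. Therefore
A^* =
[[2, 3, 3],
 [-3, 3, -2],
 [-2, 1, 3]].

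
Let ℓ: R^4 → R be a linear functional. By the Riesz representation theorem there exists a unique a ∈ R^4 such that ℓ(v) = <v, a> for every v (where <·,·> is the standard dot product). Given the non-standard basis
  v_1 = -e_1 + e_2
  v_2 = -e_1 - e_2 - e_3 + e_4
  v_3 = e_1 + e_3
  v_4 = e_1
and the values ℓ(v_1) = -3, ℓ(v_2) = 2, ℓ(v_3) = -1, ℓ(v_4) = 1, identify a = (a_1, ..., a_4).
a = (1, -2, -2, -1)

Write a = (a_1, ..., a_4) in the standard basis. For each basis vector v_i, ℓ(v_i) = <v_i, a> is a linear equation in the a_j's. Collect the n equations into a matrix system V a = ℓ, where row i of V is v_i (expressed in the standard basis). Since V is invertible (lower-triangular with 1s on the diagonal, up to permutation), solve by back-substitution:
  V =
[[-1, 1, 0, 0],
 [-1, -1, -1, 1],
 [1, 0, 1, 0],
 [1, 0, 0, 0]]
  V a = (-3, 2, -1, 1)
Solving gives a = (1, -2, -2, -1).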